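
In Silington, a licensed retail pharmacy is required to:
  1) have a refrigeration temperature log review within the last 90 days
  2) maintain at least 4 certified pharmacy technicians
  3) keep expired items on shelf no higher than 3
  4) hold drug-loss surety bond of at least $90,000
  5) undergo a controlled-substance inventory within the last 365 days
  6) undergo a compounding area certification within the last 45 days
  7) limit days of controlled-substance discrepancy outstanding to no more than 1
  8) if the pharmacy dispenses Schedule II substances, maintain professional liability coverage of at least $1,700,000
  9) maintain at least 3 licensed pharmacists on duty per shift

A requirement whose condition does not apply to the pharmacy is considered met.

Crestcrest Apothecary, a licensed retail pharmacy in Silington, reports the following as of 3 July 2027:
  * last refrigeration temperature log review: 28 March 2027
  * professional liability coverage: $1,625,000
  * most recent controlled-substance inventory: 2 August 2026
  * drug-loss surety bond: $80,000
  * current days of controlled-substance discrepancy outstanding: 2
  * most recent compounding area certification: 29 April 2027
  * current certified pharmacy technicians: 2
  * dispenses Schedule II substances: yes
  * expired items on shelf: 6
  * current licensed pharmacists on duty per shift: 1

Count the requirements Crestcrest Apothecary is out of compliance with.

1. refrigeration temperature log review 97 days ago vs limit 90 → not met
2. certified pharmacy technicians 2 < 4 → not met
3. expired items on shelf 6 > 3 → not met
4. drug-loss surety bond $80,000 < $90,000 → not met
5. controlled-substance inventory 335 days ago vs limit 365 → met
6. compounding area certification 65 days ago vs limit 45 → not met
7. days of controlled-substance discrepancy outstanding 2 > 1 → not met
8. condition 'dispenses Schedule II substances' holds; professional liability coverage $1,625,000 < $1,700,000 → not met
9. licensed pharmacists on duty per shift 1 < 3 → not met
Not met: 8 of 9

8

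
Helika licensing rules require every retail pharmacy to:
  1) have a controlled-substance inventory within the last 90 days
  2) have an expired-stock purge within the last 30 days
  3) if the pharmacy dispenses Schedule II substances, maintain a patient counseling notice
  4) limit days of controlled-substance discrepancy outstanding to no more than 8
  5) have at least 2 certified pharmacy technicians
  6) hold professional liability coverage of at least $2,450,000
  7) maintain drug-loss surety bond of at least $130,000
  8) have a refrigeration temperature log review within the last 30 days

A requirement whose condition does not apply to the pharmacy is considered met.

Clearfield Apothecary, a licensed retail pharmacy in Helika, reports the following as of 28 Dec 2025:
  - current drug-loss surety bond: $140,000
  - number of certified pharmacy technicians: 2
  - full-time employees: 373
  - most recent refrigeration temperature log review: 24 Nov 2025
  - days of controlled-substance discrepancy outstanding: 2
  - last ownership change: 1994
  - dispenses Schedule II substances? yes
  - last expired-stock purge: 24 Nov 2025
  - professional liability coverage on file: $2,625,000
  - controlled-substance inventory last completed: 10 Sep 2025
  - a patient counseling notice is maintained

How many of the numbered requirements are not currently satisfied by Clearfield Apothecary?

3

1. controlled-substance inventory 109 days ago vs limit 90 → not met
2. expired-stock purge 34 days ago vs limit 30 → not met
3. condition 'dispenses Schedule II substances' holds; patient counseling notice present → met
4. days of controlled-substance discrepancy outstanding 2 ≤ 8 → met
5. certified pharmacy technicians 2 ≥ 2 → met
6. professional liability coverage $2,625,000 ≥ $2,450,000 → met
7. drug-loss surety bond $140,000 ≥ $130,000 → met
8. refrigeration temperature log review 34 days ago vs limit 30 → not met
Not met: 3 of 8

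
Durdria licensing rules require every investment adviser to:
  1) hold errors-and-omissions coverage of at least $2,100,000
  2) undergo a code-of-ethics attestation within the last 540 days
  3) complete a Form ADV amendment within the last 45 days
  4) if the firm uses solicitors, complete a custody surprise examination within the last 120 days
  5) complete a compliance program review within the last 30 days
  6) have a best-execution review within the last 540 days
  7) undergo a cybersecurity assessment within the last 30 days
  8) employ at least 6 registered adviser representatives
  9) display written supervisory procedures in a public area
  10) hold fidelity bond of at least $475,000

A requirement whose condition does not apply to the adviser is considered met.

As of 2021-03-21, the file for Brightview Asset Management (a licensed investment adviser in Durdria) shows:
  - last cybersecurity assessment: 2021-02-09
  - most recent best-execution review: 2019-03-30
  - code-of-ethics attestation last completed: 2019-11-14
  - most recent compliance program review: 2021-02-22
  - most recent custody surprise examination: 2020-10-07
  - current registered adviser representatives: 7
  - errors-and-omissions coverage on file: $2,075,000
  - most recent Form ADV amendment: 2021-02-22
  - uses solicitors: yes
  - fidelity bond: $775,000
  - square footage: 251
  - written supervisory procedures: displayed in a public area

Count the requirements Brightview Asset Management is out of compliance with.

4

1. errors-and-omissions coverage $2,075,000 < $2,100,000 → not met
2. code-of-ethics attestation 493 days ago vs limit 540 → met
3. Form ADV amendment 27 days ago vs limit 45 → met
4. condition 'uses solicitors' holds; custody surprise examination 165 days ago vs limit 120 → not met
5. compliance program review 27 days ago vs limit 30 → met
6. best-execution review 722 days ago vs limit 540 → not met
7. cybersecurity assessment 40 days ago vs limit 30 → not met
8. registered adviser representatives 7 ≥ 6 → met
9. written supervisory procedures present → met
10. fidelity bond $775,000 ≥ $475,000 → met
Not met: 4 of 10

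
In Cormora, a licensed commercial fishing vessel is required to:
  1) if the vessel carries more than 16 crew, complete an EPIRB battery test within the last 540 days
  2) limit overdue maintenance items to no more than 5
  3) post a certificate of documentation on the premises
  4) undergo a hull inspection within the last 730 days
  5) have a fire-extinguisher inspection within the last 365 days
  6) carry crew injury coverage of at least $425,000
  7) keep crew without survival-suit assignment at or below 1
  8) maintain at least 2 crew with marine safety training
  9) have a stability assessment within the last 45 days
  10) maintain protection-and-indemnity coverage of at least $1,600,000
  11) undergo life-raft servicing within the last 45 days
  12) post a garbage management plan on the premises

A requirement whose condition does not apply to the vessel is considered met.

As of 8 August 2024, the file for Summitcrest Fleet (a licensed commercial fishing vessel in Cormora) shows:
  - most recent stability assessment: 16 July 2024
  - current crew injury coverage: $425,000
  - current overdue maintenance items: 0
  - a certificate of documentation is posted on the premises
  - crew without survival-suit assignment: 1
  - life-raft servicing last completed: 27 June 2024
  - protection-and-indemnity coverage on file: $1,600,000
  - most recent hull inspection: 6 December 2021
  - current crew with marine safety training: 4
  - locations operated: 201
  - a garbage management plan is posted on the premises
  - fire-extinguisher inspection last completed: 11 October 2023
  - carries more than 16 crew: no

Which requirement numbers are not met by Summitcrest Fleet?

1. condition 'carries more than 16 crew' does not hold → requirement n/a → met
2. overdue maintenance items 0 ≤ 5 → met
3. certificate of documentation present → met
4. hull inspection 976 days ago vs limit 730 → not met
5. fire-extinguisher inspection 302 days ago vs limit 365 → met
6. crew injury coverage $425,000 ≥ $425,000 → met
7. crew without survival-suit assignment 1 ≤ 1 → met
8. crew with marine safety training 4 ≥ 2 → met
9. stability assessment 23 days ago vs limit 45 → met
10. protection-and-indemnity coverage $1,600,000 ≥ $1,600,000 → met
11. life-raft servicing 42 days ago vs limit 45 → met
12. garbage management plan present → met
Not met: 4

4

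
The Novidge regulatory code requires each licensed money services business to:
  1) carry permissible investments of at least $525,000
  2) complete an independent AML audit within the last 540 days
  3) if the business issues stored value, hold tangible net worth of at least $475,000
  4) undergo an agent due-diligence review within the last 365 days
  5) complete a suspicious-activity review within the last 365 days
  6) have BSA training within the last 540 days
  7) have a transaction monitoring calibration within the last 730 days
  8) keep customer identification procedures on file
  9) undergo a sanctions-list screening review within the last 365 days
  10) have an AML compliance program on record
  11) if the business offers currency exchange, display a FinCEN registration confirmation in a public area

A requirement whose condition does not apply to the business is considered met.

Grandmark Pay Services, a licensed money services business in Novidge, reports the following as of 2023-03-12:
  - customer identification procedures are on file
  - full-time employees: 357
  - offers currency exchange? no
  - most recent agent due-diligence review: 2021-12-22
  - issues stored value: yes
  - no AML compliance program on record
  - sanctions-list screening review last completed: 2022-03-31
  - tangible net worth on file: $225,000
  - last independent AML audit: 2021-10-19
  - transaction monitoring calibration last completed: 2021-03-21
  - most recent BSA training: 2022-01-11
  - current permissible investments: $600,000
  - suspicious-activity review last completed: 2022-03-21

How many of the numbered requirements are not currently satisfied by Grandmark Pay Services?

3

1. permissible investments $600,000 ≥ $525,000 → met
2. independent AML audit 509 days ago vs limit 540 → met
3. condition 'issues stored value' holds; tangible net worth $225,000 < $475,000 → not met
4. agent due-diligence review 445 days ago vs limit 365 → not met
5. suspicious-activity review 356 days ago vs limit 365 → met
6. BSA training 425 days ago vs limit 540 → met
7. transaction monitoring calibration 721 days ago vs limit 730 → met
8. customer identification procedures present → met
9. sanctions-list screening review 346 days ago vs limit 365 → met
10. AML compliance program absent → not met
11. condition 'offers currency exchange' does not hold → requirement n/a → met
Not met: 3 of 11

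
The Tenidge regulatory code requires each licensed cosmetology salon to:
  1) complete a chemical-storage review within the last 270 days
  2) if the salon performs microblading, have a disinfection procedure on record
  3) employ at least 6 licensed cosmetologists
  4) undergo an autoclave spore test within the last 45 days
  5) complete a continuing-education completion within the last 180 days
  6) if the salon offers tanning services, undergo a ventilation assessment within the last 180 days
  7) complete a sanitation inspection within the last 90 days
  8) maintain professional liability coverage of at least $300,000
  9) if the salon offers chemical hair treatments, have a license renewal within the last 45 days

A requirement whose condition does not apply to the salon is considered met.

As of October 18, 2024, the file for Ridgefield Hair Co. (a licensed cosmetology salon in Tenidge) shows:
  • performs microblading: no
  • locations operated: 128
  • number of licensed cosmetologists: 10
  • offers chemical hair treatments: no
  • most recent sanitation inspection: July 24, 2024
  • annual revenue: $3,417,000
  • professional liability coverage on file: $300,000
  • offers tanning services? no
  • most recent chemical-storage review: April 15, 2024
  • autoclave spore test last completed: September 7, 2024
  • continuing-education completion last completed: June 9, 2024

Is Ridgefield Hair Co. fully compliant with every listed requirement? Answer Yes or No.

Yes

1. chemical-storage review 186 days ago vs limit 270 → met
2. condition 'performs microblading' does not hold → requirement n/a → met
3. licensed cosmetologists 10 ≥ 6 → met
4. autoclave spore test 41 days ago vs limit 45 → met
5. continuing-education completion 131 days ago vs limit 180 → met
6. condition 'offers tanning services' does not hold → requirement n/a → met
7. sanitation inspection 86 days ago vs limit 90 → met
8. professional liability coverage $300,000 ≥ $300,000 → met
9. condition 'offers chemical hair treatments' does not hold → requirement n/a → met
All met.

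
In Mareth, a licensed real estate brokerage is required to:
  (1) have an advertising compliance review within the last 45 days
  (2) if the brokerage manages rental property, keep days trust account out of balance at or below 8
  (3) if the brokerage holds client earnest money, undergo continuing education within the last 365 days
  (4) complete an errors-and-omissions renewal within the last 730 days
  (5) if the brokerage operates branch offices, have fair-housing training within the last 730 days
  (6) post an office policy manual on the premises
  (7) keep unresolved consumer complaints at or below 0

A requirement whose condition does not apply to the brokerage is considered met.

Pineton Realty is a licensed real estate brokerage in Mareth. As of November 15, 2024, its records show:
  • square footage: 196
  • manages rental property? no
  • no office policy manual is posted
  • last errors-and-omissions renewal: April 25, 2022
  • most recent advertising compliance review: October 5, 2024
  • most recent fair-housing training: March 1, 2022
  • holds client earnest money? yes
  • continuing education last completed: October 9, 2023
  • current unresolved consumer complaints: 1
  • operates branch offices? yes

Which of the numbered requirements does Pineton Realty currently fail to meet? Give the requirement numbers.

3, 4, 5, 6, 7

1. advertising compliance review 41 days ago vs limit 45 → met
2. condition 'manages rental property' does not hold → requirement n/a → met
3. condition 'holds client earnest money' holds; continuing education 403 days ago vs limit 365 → not met
4. errors-and-omissions renewal 935 days ago vs limit 730 → not met
5. condition 'operates branch offices' holds; fair-housing training 990 days ago vs limit 730 → not met
6. office policy manual absent → not met
7. unresolved consumer complaints 1 > 0 → not met
Not met: 3, 4, 5, 6, 7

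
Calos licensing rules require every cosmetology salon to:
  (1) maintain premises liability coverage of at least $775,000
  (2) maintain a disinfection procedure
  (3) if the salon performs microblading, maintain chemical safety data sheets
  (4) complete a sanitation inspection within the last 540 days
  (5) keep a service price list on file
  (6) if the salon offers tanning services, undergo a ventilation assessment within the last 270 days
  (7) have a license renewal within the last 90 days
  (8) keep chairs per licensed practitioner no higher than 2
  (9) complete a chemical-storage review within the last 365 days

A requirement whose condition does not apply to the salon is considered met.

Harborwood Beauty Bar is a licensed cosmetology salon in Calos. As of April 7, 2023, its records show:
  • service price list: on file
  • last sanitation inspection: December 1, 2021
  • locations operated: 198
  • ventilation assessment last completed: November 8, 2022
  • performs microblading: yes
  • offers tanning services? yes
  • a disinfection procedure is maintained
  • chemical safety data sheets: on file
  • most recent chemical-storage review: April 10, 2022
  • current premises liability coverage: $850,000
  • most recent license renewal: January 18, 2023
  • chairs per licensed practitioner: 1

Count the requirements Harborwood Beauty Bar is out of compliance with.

0

1. premises liability coverage $850,000 ≥ $775,000 → met
2. disinfection procedure present → met
3. condition 'performs microblading' holds; chemical safety data sheets present → met
4. sanitation inspection 492 days ago vs limit 540 → met
5. service price list present → met
6. condition 'offers tanning services' holds; ventilation assessment 150 days ago vs limit 270 → met
7. license renewal 79 days ago vs limit 90 → met
8. chairs per licensed practitioner 1 ≤ 2 → met
9. chemical-storage review 362 days ago vs limit 365 → met
Not met: 0 of 9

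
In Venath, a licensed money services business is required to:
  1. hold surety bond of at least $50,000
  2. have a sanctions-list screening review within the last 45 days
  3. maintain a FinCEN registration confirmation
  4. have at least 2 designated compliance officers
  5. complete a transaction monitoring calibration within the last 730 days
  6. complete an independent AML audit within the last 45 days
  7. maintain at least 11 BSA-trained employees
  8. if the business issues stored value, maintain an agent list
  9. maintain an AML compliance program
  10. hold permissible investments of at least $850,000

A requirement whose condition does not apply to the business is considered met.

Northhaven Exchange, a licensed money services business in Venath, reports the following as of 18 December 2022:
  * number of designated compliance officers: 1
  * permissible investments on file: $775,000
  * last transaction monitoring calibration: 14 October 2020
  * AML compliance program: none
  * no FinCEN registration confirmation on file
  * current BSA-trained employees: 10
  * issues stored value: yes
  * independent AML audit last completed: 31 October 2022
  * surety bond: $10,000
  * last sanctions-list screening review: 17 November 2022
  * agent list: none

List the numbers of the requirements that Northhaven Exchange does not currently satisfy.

1, 3, 4, 5, 6, 7, 8, 9, 10

1. surety bond $10,000 < $50,000 → not met
2. sanctions-list screening review 31 days ago vs limit 45 → met
3. FinCEN registration confirmation absent → not met
4. designated compliance officers 1 < 2 → not met
5. transaction monitoring calibration 795 days ago vs limit 730 → not met
6. independent AML audit 48 days ago vs limit 45 → not met
7. BSA-trained employees 10 < 11 → not met
8. condition 'issues stored value' holds; agent list absent → not met
9. AML compliance program absent → not met
10. permissible investments $775,000 < $850,000 → not met
Not met: 1, 3, 4, 5, 6, 7, 8, 9, 10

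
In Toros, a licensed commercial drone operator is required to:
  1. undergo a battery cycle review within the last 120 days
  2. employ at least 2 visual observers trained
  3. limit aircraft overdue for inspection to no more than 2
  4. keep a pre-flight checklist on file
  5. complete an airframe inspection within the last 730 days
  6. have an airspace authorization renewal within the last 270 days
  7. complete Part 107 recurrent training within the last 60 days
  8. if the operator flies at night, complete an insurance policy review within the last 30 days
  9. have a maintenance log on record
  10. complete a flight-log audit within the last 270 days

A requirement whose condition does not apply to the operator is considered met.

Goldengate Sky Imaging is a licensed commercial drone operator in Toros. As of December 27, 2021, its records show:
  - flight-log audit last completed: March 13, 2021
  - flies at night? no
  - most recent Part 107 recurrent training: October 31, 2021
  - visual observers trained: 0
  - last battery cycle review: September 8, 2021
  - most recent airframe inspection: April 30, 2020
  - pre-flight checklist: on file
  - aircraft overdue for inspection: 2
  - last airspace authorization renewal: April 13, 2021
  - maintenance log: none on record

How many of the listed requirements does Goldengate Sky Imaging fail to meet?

3

1. battery cycle review 110 days ago vs limit 120 → met
2. visual observers trained 0 < 2 → not met
3. aircraft overdue for inspection 2 ≤ 2 → met
4. pre-flight checklist present → met
5. airframe inspection 606 days ago vs limit 730 → met
6. airspace authorization renewal 258 days ago vs limit 270 → met
7. Part 107 recurrent training 57 days ago vs limit 60 → met
8. condition 'flies at night' does not hold → requirement n/a → met
9. maintenance log absent → not met
10. flight-log audit 289 days ago vs limit 270 → not met
Not met: 3 of 10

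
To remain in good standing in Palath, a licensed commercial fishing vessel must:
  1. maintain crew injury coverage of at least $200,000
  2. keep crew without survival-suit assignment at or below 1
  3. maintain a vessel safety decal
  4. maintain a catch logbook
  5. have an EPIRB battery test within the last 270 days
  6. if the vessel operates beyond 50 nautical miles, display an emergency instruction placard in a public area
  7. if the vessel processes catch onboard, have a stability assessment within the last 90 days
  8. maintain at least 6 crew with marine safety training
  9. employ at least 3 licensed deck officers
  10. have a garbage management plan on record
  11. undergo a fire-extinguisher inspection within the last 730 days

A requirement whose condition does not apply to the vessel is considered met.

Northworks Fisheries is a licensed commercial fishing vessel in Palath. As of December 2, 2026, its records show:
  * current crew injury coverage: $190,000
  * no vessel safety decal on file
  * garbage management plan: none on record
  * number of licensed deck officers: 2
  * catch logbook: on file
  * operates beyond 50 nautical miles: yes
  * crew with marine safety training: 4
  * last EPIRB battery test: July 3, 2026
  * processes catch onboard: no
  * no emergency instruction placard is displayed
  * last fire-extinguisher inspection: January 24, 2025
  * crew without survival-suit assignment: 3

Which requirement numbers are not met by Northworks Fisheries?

1, 2, 3, 6, 8, 9, 10

1. crew injury coverage $190,000 < $200,000 → not met
2. crew without survival-suit assignment 3 > 1 → not met
3. vessel safety decal absent → not met
4. catch logbook present → met
5. EPIRB battery test 152 days ago vs limit 270 → met
6. condition 'operates beyond 50 nautical miles' holds; emergency instruction placard absent → not met
7. condition 'processes catch onboard' does not hold → requirement n/a → met
8. crew with marine safety training 4 < 6 → not met
9. licensed deck officers 2 < 3 → not met
10. garbage management plan absent → not met
11. fire-extinguisher inspection 677 days ago vs limit 730 → met
Not met: 1, 2, 3, 6, 8, 9, 10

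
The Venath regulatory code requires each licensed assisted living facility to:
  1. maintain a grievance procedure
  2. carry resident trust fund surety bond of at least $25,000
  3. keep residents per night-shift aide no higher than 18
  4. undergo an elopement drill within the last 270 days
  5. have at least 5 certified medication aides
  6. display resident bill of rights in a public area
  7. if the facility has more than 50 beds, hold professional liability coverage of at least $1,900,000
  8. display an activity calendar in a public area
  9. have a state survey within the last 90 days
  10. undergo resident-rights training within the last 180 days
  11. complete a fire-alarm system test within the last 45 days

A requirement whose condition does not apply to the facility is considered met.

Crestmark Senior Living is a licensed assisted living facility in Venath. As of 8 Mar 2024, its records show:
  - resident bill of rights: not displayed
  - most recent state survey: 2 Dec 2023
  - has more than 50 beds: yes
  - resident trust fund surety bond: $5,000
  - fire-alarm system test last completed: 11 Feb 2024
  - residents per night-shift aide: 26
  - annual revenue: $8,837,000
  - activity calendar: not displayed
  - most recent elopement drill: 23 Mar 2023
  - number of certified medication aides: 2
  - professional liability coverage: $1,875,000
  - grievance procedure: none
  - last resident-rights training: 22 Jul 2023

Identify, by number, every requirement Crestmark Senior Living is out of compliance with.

1, 2, 3, 4, 5, 6, 7, 8, 9, 10

1. grievance procedure absent → not met
2. resident trust fund surety bond $5,000 < $25,000 → not met
3. residents per night-shift aide 26 > 18 → not met
4. elopement drill 351 days ago vs limit 270 → not met
5. certified medication aides 2 < 5 → not met
6. resident bill of rights absent → not met
7. condition 'has more than 50 beds' holds; professional liability coverage $1,875,000 < $1,900,000 → not met
8. activity calendar absent → not met
9. state survey 97 days ago vs limit 90 → not met
10. resident-rights training 230 days ago vs limit 180 → not met
11. fire-alarm system test 26 days ago vs limit 45 → met
Not met: 1, 2, 3, 4, 5, 6, 7, 8, 9, 10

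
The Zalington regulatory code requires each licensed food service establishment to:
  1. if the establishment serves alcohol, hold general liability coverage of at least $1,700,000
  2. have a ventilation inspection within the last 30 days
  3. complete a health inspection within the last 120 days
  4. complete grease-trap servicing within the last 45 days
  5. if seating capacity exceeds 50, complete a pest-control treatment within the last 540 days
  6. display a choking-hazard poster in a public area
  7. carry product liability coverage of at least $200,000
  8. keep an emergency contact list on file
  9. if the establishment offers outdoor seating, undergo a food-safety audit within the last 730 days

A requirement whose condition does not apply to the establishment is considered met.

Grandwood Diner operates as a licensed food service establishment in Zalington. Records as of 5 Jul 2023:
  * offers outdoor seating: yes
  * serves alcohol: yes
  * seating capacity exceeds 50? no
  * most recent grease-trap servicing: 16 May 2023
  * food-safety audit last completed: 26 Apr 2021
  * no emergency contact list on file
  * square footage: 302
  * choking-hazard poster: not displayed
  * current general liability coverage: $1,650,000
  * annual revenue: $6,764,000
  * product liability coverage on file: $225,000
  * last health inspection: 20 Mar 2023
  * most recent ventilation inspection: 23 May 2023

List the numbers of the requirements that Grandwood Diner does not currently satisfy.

1. condition 'serves alcohol' holds; general liability coverage $1,650,000 < $1,700,000 → not met
2. ventilation inspection 43 days ago vs limit 30 → not met
3. health inspection 107 days ago vs limit 120 → met
4. grease-trap servicing 50 days ago vs limit 45 → not met
5. condition 'seating capacity exceeds 50' does not hold → requirement n/a → met
6. choking-hazard poster absent → not met
7. product liability coverage $225,000 ≥ $200,000 → met
8. emergency contact list absent → not met
9. condition 'offers outdoor seating' holds; food-safety audit 800 days ago vs limit 730 → not met
Not met: 1, 2, 4, 6, 8, 9

1, 2, 4, 6, 8, 9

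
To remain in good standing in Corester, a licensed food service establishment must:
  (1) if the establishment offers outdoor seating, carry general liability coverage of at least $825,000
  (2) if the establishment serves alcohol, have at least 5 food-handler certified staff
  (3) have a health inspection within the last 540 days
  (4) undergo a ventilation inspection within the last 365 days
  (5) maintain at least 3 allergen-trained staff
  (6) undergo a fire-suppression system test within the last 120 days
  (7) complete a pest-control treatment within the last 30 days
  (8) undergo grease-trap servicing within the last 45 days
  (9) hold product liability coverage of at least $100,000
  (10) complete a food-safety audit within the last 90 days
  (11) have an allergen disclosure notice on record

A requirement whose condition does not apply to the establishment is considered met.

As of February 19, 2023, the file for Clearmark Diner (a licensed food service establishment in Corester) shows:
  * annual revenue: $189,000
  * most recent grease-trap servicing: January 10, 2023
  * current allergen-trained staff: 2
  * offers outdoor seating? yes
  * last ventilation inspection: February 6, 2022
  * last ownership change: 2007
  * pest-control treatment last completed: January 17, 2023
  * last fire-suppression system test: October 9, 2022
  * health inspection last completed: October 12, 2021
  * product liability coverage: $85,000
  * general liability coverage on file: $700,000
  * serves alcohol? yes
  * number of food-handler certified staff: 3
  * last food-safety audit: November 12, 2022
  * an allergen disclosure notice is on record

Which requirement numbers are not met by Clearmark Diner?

1, 2, 4, 5, 6, 7, 9, 10

1. condition 'offers outdoor seating' holds; general liability coverage $700,000 < $825,000 → not met
2. condition 'serves alcohol' holds; food-handler certified staff 3 < 5 → not met
3. health inspection 495 days ago vs limit 540 → met
4. ventilation inspection 378 days ago vs limit 365 → not met
5. allergen-trained staff 2 < 3 → not met
6. fire-suppression system test 133 days ago vs limit 120 → not met
7. pest-control treatment 33 days ago vs limit 30 → not met
8. grease-trap servicing 40 days ago vs limit 45 → met
9. product liability coverage $85,000 < $100,000 → not met
10. food-safety audit 99 days ago vs limit 90 → not met
11. allergen disclosure notice present → met
Not met: 1, 2, 4, 5, 6, 7, 9, 10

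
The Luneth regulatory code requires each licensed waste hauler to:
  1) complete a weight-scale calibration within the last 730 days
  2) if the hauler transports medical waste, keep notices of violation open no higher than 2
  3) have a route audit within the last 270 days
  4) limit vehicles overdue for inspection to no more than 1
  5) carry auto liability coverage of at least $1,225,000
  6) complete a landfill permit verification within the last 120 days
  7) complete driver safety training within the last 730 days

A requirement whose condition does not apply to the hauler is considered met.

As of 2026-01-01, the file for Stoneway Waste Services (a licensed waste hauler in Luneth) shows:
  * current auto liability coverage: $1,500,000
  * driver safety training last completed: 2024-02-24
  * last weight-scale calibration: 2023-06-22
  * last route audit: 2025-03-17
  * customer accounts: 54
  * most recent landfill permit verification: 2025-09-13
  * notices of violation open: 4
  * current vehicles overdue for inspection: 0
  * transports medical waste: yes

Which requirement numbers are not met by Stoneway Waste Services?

1, 2, 3

1. weight-scale calibration 924 days ago vs limit 730 → not met
2. condition 'transports medical waste' holds; notices of violation open 4 > 2 → not met
3. route audit 290 days ago vs limit 270 → not met
4. vehicles overdue for inspection 0 ≤ 1 → met
5. auto liability coverage $1,500,000 ≥ $1,225,000 → met
6. landfill permit verification 110 days ago vs limit 120 → met
7. driver safety training 677 days ago vs limit 730 → met
Not met: 1, 2, 3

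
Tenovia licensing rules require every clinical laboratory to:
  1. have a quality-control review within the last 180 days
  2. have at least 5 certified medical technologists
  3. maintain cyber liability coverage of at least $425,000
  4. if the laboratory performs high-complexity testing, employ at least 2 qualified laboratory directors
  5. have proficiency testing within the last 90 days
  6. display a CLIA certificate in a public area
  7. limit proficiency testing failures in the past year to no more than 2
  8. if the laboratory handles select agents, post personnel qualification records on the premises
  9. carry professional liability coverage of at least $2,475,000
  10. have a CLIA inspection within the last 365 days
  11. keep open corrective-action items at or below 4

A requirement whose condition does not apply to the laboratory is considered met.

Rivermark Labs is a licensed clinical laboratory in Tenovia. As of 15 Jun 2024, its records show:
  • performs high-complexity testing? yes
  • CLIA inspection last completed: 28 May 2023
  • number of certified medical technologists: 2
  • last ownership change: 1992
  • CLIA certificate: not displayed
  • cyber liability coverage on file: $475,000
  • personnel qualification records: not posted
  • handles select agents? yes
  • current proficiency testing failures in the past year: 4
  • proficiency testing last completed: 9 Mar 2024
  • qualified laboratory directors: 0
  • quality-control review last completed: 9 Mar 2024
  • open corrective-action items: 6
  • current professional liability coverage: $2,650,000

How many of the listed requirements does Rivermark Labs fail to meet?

1. quality-control review 98 days ago vs limit 180 → met
2. certified medical technologists 2 < 5 → not met
3. cyber liability coverage $475,000 ≥ $425,000 → met
4. condition 'performs high-complexity testing' holds; qualified laboratory directors 0 < 2 → not met
5. proficiency testing 98 days ago vs limit 90 → not met
6. CLIA certificate absent → not met
7. proficiency testing failures in the past year 4 > 2 → not met
8. condition 'handles select agents' holds; personnel qualification records absent → not met
9. professional liability coverage $2,650,000 ≥ $2,475,000 → met
10. CLIA inspection 384 days ago vs limit 365 → not met
11. open corrective-action items 6 > 4 → not met
Not met: 8 of 11

8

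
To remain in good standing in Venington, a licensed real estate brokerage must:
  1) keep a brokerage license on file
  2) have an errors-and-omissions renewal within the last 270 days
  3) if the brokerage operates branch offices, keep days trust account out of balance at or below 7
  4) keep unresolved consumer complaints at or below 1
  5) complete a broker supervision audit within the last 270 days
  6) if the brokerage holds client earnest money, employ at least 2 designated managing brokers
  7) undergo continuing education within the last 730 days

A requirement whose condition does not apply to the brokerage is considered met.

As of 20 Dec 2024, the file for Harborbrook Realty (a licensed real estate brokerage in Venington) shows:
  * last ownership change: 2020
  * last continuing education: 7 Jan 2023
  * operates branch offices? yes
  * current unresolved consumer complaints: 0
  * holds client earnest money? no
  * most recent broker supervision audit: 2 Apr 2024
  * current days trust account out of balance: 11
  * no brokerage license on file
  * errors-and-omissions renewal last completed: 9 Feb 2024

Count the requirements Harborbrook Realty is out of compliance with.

3

1. brokerage license absent → not met
2. errors-and-omissions renewal 315 days ago vs limit 270 → not met
3. condition 'operates branch offices' holds; days trust account out of balance 11 > 7 → not met
4. unresolved consumer complaints 0 ≤ 1 → met
5. broker supervision audit 262 days ago vs limit 270 → met
6. condition 'holds client earnest money' does not hold → requirement n/a → met
7. continuing education 713 days ago vs limit 730 → met
Not met: 3 of 7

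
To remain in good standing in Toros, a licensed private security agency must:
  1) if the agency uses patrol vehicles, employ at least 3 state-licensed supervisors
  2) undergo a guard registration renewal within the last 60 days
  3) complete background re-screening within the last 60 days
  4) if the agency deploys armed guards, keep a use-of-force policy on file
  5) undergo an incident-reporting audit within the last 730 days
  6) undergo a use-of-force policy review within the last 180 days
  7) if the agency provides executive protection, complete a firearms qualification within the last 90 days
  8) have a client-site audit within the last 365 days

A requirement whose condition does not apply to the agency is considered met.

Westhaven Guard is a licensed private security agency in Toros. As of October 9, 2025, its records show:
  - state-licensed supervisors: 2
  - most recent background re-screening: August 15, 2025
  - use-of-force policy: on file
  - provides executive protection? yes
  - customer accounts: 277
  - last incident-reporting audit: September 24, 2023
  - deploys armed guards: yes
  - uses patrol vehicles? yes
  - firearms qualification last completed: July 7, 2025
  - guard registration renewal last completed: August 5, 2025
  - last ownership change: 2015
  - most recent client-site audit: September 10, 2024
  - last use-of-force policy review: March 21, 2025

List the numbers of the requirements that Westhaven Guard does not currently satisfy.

1, 2, 5, 6, 7, 8

1. condition 'uses patrol vehicles' holds; state-licensed supervisors 2 < 3 → not met
2. guard registration renewal 65 days ago vs limit 60 → not met
3. background re-screening 55 days ago vs limit 60 → met
4. condition 'deploys armed guards' holds; use-of-force policy present → met
5. incident-reporting audit 746 days ago vs limit 730 → not met
6. use-of-force policy review 202 days ago vs limit 180 → not met
7. condition 'provides executive protection' holds; firearms qualification 94 days ago vs limit 90 → not met
8. client-site audit 394 days ago vs limit 365 → not met
Not met: 1, 2, 5, 6, 7, 8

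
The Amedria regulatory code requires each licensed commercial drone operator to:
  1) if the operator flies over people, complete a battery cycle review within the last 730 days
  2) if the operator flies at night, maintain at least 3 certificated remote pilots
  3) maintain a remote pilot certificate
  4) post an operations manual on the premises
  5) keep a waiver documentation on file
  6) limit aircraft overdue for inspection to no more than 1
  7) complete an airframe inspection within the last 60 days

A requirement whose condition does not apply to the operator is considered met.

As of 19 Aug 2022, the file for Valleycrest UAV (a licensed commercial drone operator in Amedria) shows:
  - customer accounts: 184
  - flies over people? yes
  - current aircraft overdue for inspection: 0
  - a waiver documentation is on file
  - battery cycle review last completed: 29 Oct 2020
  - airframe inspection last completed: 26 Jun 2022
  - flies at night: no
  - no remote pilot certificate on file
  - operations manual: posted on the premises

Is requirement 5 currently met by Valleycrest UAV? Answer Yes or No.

5. waiver documentation present → met

Yes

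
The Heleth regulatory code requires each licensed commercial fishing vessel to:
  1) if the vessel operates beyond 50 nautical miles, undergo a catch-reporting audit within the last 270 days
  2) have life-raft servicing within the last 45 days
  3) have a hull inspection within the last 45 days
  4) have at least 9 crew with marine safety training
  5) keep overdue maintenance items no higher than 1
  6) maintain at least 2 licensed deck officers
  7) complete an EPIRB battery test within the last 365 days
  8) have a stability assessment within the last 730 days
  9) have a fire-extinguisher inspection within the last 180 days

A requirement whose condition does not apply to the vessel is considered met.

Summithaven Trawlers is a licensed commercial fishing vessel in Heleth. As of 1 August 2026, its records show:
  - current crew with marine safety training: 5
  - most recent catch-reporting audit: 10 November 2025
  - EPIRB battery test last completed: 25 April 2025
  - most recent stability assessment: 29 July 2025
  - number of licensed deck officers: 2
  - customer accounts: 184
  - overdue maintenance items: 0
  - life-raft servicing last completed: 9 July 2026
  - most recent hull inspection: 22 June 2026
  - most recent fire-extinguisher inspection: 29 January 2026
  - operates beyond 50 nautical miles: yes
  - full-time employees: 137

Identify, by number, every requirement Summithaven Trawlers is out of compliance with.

4, 7, 9

1. condition 'operates beyond 50 nautical miles' holds; catch-reporting audit 264 days ago vs limit 270 → met
2. life-raft servicing 23 days ago vs limit 45 → met
3. hull inspection 40 days ago vs limit 45 → met
4. crew with marine safety training 5 < 9 → not met
5. overdue maintenance items 0 ≤ 1 → met
6. licensed deck officers 2 ≥ 2 → met
7. EPIRB battery test 463 days ago vs limit 365 → not met
8. stability assessment 368 days ago vs limit 730 → met
9. fire-extinguisher inspection 184 days ago vs limit 180 → not met
Not met: 4, 7, 9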